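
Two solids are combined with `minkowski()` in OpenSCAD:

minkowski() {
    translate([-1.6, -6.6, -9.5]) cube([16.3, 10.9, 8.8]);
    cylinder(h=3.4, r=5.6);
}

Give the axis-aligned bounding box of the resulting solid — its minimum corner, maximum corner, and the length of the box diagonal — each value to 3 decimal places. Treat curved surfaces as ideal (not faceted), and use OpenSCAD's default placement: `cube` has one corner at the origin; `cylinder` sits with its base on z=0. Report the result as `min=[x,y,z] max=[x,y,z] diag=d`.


A = translate([-1.6, -6.6, -9.5]) cube([16.3, 10.9, 8.8]) → bbox [-1.6,-6.6,-9.5] .. [14.7,4.3,-0.7]
B = cylinder(h=3.4, r=5.6) → bbox [-5.6,-5.6,0] .. [5.6,5.6,3.4]
lo = A.lo+B.lo = [-1.6-5.6, -6.6-5.6, -9.5+0] = [-7.200,-12.200,-9.500]
hi = A.hi+B.hi = [14.7+5.6, 4.3+5.6, -0.7+3.4] = [20.300,9.900,2.700]
diag = √(27.5²+22.1²+12.2²) = √1393.5 = 37.330

min=[-7.200,-12.200,-9.500] max=[20.300,9.900,2.700] diag=37.330


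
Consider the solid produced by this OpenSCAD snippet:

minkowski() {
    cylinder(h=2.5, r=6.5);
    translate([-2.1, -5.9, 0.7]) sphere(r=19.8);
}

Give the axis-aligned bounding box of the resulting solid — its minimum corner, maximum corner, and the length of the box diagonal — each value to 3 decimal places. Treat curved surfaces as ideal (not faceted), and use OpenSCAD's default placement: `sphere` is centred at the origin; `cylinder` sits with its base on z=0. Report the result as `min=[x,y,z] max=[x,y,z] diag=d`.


min=[-28.400,-32.200,-19.100] max=[24.200,20.400,23.000] diag=85.475

A = translate([-2.1, -5.9, 0.7]) sphere(r=19.8) → bbox [-21.9,-25.7,-19.1] .. [17.7,13.9,20.5]
B = cylinder(h=2.5, r=6.5) → bbox [-6.5,-6.5,0] .. [6.5,6.5,2.5]
lo = A.lo+B.lo = [-21.9-6.5, -25.7-6.5, -19.1+0] = [-28.400,-32.200,-19.100]
hi = A.hi+B.hi = [17.7+6.5, 13.9+6.5, 20.5+2.5] = [24.200,20.400,23.000]
diag = √(52.6²+52.6²+42.1²) = √7305.93 = 85.475


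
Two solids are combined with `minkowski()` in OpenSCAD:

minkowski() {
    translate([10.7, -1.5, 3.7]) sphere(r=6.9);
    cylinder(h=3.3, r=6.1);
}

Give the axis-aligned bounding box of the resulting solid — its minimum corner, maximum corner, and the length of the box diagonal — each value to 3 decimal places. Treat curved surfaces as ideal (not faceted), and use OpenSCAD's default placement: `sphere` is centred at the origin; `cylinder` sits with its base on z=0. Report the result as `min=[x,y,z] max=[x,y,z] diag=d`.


A = translate([10.7, -1.5, 3.7]) sphere(r=6.9) → bbox [3.8,-8.4,-3.2] .. [17.6,5.4,10.6]
B = cylinder(h=3.3, r=6.1) → bbox [-6.1,-6.1,0] .. [6.1,6.1,3.3]
lo = A.lo+B.lo = [3.8-6.1, -8.4-6.1, -3.2+0] = [-2.300,-14.500,-3.200]
hi = A.hi+B.hi = [17.6+6.1, 5.4+6.1, 10.6+3.3] = [23.700,11.500,13.900]
diag = √(26²+26²+17.1²) = √1644.41 = 40.551

min=[-2.300,-14.500,-3.200] max=[23.700,11.500,13.900] diag=40.551


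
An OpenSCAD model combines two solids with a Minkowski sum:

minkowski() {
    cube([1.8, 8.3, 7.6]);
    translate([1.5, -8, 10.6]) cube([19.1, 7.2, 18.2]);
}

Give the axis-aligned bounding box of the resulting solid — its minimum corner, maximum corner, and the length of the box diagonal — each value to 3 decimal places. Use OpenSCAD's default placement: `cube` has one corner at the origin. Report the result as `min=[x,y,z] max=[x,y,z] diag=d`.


min=[1.500,-8.000,10.600] max=[22.400,7.500,36.400] diag=36.643

A = translate([1.5, -8, 10.6]) cube([19.1, 7.2, 18.2]) → bbox [1.5,-8,10.6] .. [20.6,-0.8,28.8]
B = cube([1.8, 8.3, 7.6]) → bbox [0,0,0] .. [1.8,8.3,7.6]
lo = A.lo+B.lo = [1.5+0, -8+0, 10.6+0] = [1.500,-8.000,10.600]
hi = A.hi+B.hi = [20.6+1.8, -0.8+8.3, 28.8+7.6] = [22.400,7.500,36.400]
diag = √(20.9²+15.5²+25.8²) = √1342.7 = 36.643


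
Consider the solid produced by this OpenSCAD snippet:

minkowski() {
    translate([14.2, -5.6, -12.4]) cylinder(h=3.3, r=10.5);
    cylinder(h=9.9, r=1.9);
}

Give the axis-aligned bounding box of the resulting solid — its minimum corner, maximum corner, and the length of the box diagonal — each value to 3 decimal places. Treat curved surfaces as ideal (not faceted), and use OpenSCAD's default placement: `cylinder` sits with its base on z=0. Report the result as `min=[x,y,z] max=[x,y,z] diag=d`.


A = translate([14.2, -5.6, -12.4]) cylinder(h=3.3, r=10.5) → bbox [3.7,-16.1,-12.4] .. [24.7,4.9,-9.1]
B = cylinder(h=9.9, r=1.9) → bbox [-1.9,-1.9,0] .. [1.9,1.9,9.9]
lo = A.lo+B.lo = [3.7-1.9, -16.1-1.9, -12.4+0] = [1.800,-18.000,-12.400]
hi = A.hi+B.hi = [24.7+1.9, 4.9+1.9, -9.1+9.9] = [26.600,6.800,0.800]
diag = √(24.8²+24.8²+13.2²) = √1404.32 = 37.474

min=[1.800,-18.000,-12.400] max=[26.600,6.800,0.800] diag=37.474


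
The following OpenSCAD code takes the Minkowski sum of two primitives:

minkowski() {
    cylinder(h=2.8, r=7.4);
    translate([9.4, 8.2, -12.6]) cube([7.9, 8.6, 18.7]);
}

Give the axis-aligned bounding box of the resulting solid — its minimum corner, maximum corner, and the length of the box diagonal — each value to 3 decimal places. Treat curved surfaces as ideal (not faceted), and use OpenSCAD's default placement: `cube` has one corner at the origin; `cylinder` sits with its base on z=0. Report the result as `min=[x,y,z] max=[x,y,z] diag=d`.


A = translate([9.4, 8.2, -12.6]) cube([7.9, 8.6, 18.7]) → bbox [9.4,8.2,-12.6] .. [17.3,16.8,6.1]
B = cylinder(h=2.8, r=7.4) → bbox [-7.4,-7.4,0] .. [7.4,7.4,2.8]
lo = A.lo+B.lo = [9.4-7.4, 8.2-7.4, -12.6+0] = [2.000,0.800,-12.600]
hi = A.hi+B.hi = [17.3+7.4, 16.8+7.4, 6.1+2.8] = [24.700,24.200,8.900]
diag = √(22.7²+23.4²+21.5²) = √1525.1 = 39.053

min=[2.000,0.800,-12.600] max=[24.700,24.200,8.900] diag=39.053


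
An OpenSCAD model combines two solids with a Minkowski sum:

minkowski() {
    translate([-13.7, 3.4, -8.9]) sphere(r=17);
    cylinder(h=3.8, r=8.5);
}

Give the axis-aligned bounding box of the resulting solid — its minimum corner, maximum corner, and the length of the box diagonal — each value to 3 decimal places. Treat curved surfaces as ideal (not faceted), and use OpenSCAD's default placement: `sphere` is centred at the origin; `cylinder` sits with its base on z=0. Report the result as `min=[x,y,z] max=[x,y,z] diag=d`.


min=[-39.200,-22.100,-25.900] max=[11.800,28.900,11.900] diag=81.430

A = translate([-13.7, 3.4, -8.9]) sphere(r=17) → bbox [-30.7,-13.6,-25.9] .. [3.3,20.4,8.1]
B = cylinder(h=3.8, r=8.5) → bbox [-8.5,-8.5,0] .. [8.5,8.5,3.8]
lo = A.lo+B.lo = [-30.7-8.5, -13.6-8.5, -25.9+0] = [-39.200,-22.100,-25.900]
hi = A.hi+B.hi = [3.3+8.5, 20.4+8.5, 8.1+3.8] = [11.800,28.900,11.900]
diag = √(51²+51²+37.8²) = √6630.84 = 81.430


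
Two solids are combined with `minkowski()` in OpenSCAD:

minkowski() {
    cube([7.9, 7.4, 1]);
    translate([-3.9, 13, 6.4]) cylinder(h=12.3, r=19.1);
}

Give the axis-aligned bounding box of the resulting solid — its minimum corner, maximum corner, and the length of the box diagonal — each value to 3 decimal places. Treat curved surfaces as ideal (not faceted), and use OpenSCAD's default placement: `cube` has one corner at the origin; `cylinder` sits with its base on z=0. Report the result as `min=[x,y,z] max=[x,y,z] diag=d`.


min=[-23.000,-6.100,6.400] max=[23.100,39.500,19.700] diag=66.193

A = translate([-3.9, 13, 6.4]) cylinder(h=12.3, r=19.1) → bbox [-23,-6.1,6.4] .. [15.2,32.1,18.7]
B = cube([7.9, 7.4, 1]) → bbox [0,0,0] .. [7.9,7.4,1]
lo = A.lo+B.lo = [-23+0, -6.1+0, 6.4+0] = [-23.000,-6.100,6.400]
hi = A.hi+B.hi = [15.2+7.9, 32.1+7.4, 18.7+1] = [23.100,39.500,19.700]
diag = √(46.1²+45.6²+13.3²) = √4381.46 = 66.193


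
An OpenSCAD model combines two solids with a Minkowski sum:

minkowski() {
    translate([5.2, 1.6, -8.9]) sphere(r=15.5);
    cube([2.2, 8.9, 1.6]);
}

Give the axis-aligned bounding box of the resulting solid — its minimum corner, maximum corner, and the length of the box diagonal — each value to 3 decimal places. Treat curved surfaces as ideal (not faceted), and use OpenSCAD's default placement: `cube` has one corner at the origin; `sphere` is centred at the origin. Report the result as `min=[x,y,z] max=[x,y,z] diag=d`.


min=[-10.300,-13.900,-24.400] max=[22.900,26.000,8.200] diag=61.294

A = translate([5.2, 1.6, -8.9]) sphere(r=15.5) → bbox [-10.3,-13.9,-24.4] .. [20.7,17.1,6.6]
B = cube([2.2, 8.9, 1.6]) → bbox [0,0,0] .. [2.2,8.9,1.6]
lo = A.lo+B.lo = [-10.3+0, -13.9+0, -24.4+0] = [-10.300,-13.900,-24.400]
hi = A.hi+B.hi = [20.7+2.2, 17.1+8.9, 6.6+1.6] = [22.900,26.000,8.200]
diag = √(33.2²+39.9²+32.6²) = √3757.01 = 61.294


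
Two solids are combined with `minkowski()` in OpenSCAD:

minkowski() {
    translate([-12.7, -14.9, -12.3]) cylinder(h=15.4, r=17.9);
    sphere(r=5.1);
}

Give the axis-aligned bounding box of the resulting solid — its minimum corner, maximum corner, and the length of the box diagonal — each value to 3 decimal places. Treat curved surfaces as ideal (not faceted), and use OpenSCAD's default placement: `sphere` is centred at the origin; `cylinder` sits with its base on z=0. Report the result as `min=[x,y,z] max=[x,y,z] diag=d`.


A = translate([-12.7, -14.9, -12.3]) cylinder(h=15.4, r=17.9) → bbox [-30.6,-32.8,-12.3] .. [5.2,3,3.1]
B = sphere(r=5.1) → bbox [-5.1,-5.1,-5.1] .. [5.1,5.1,5.1]
lo = A.lo+B.lo = [-30.6-5.1, -32.8-5.1, -12.3-5.1] = [-35.700,-37.900,-17.400]
hi = A.hi+B.hi = [5.2+5.1, 3+5.1, 3.1+5.1] = [10.300,8.100,8.200]
diag = √(46²+46²+25.6²) = √4887.36 = 69.910

min=[-35.700,-37.900,-17.400] max=[10.300,8.100,8.200] diag=69.910


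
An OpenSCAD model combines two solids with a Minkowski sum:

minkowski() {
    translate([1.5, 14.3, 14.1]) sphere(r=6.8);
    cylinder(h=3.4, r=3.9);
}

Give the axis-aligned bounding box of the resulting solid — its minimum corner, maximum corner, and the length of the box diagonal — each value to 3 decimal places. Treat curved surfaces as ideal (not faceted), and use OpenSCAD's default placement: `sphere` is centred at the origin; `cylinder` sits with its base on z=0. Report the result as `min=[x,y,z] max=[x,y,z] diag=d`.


min=[-9.200,3.600,7.300] max=[12.200,25.000,24.300] diag=34.712

A = translate([1.5, 14.3, 14.1]) sphere(r=6.8) → bbox [-5.3,7.5,7.3] .. [8.3,21.1,20.9]
B = cylinder(h=3.4, r=3.9) → bbox [-3.9,-3.9,0] .. [3.9,3.9,3.4]
lo = A.lo+B.lo = [-5.3-3.9, 7.5-3.9, 7.3+0] = [-9.200,3.600,7.300]
hi = A.hi+B.hi = [8.3+3.9, 21.1+3.9, 20.9+3.4] = [12.200,25.000,24.300]
diag = √(21.4²+21.4²+17²) = √1204.92 = 34.712


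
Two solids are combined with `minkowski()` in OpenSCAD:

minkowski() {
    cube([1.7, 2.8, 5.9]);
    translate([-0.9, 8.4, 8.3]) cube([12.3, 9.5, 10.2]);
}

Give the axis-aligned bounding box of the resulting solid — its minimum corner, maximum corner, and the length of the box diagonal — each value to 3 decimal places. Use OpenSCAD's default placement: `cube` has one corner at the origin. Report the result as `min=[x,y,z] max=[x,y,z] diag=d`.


A = translate([-0.9, 8.4, 8.3]) cube([12.3, 9.5, 10.2]) → bbox [-0.9,8.4,8.3] .. [11.4,17.9,18.5]
B = cube([1.7, 2.8, 5.9]) → bbox [0,0,0] .. [1.7,2.8,5.9]
lo = A.lo+B.lo = [-0.9+0, 8.4+0, 8.3+0] = [-0.900,8.400,8.300]
hi = A.hi+B.hi = [11.4+1.7, 17.9+2.8, 18.5+5.9] = [13.100,20.700,24.400]
diag = √(14²+12.3²+16.1²) = √606.5 = 24.627

min=[-0.900,8.400,8.300] max=[13.100,20.700,24.400] diag=24.627


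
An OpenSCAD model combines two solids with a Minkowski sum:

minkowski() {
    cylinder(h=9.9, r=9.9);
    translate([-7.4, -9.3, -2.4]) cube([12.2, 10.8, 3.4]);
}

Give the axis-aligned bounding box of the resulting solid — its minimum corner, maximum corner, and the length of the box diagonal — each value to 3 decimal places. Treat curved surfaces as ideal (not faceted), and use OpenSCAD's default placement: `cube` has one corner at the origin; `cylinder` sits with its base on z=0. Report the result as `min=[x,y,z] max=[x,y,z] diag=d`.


A = translate([-7.4, -9.3, -2.4]) cube([12.2, 10.8, 3.4]) → bbox [-7.4,-9.3,-2.4] .. [4.8,1.5,1]
B = cylinder(h=9.9, r=9.9) → bbox [-9.9,-9.9,0] .. [9.9,9.9,9.9]
lo = A.lo+B.lo = [-7.4-9.9, -9.3-9.9, -2.4+0] = [-17.300,-19.200,-2.400]
hi = A.hi+B.hi = [4.8+9.9, 1.5+9.9, 1+9.9] = [14.700,11.400,10.900]
diag = √(32²+30.6²+13.3²) = √2137.25 = 46.230

min=[-17.300,-19.200,-2.400] max=[14.700,11.400,10.900] diag=46.230


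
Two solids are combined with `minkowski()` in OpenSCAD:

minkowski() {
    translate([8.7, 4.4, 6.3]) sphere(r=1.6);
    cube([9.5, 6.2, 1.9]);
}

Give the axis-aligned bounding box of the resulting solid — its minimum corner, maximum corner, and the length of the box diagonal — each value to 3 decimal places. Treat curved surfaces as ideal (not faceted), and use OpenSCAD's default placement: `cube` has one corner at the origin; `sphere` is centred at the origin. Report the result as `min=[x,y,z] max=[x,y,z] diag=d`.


A = translate([8.7, 4.4, 6.3]) sphere(r=1.6) → bbox [7.1,2.8,4.7] .. [10.3,6,7.9]
B = cube([9.5, 6.2, 1.9]) → bbox [0,0,0] .. [9.5,6.2,1.9]
lo = A.lo+B.lo = [7.1+0, 2.8+0, 4.7+0] = [7.100,2.800,4.700]
hi = A.hi+B.hi = [10.3+9.5, 6+6.2, 7.9+1.9] = [19.800,12.200,9.800]
diag = √(12.7²+9.4²+5.1²) = √275.66 = 16.603

min=[7.100,2.800,4.700] max=[19.800,12.200,9.800] diag=16.603


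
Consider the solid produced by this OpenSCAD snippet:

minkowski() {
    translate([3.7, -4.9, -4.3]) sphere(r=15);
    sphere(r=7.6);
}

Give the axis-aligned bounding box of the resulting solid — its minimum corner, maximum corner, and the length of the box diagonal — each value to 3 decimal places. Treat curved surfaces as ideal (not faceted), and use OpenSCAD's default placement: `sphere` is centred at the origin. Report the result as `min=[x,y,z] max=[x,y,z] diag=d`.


A = translate([3.7, -4.9, -4.3]) sphere(r=15) → bbox [-11.3,-19.9,-19.3] .. [18.7,10.1,10.7]
B = sphere(r=7.6) → bbox [-7.6,-7.6,-7.6] .. [7.6,7.6,7.6]
lo = A.lo+B.lo = [-11.3-7.6, -19.9-7.6, -19.3-7.6] = [-18.900,-27.500,-26.900]
hi = A.hi+B.hi = [18.7+7.6, 10.1+7.6, 10.7+7.6] = [26.300,17.700,18.300]
diag = √(45.2²+45.2²+45.2²) = √6129.12 = 78.289

min=[-18.900,-27.500,-26.900] max=[26.300,17.700,18.300] diag=78.289


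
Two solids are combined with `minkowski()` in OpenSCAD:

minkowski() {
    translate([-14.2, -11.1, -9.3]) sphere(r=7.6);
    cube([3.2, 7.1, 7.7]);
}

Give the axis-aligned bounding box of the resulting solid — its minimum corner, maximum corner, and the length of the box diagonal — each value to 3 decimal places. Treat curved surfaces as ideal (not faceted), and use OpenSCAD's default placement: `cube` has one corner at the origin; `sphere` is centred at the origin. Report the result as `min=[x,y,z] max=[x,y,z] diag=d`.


min=[-21.800,-18.700,-16.900] max=[-3.400,3.600,6.000] diag=36.882

A = translate([-14.2, -11.1, -9.3]) sphere(r=7.6) → bbox [-21.8,-18.7,-16.9] .. [-6.6,-3.5,-1.7]
B = cube([3.2, 7.1, 7.7]) → bbox [0,0,0] .. [3.2,7.1,7.7]
lo = A.lo+B.lo = [-21.8+0, -18.7+0, -16.9+0] = [-21.800,-18.700,-16.900]
hi = A.hi+B.hi = [-6.6+3.2, -3.5+7.1, -1.7+7.7] = [-3.400,3.600,6.000]
diag = √(18.4²+22.3²+22.9²) = √1360.26 = 36.882


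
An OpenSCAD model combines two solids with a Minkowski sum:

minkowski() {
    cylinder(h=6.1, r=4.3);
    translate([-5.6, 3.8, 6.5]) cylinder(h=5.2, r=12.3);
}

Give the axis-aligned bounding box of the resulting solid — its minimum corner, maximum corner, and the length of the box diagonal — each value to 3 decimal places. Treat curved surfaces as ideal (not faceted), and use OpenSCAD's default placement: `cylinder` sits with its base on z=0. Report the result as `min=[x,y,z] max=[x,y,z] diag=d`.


A = translate([-5.6, 3.8, 6.5]) cylinder(h=5.2, r=12.3) → bbox [-17.9,-8.5,6.5] .. [6.7,16.1,11.7]
B = cylinder(h=6.1, r=4.3) → bbox [-4.3,-4.3,0] .. [4.3,4.3,6.1]
lo = A.lo+B.lo = [-17.9-4.3, -8.5-4.3, 6.5+0] = [-22.200,-12.800,6.500]
hi = A.hi+B.hi = [6.7+4.3, 16.1+4.3, 11.7+6.1] = [11.000,20.400,17.800]
diag = √(33.2²+33.2²+11.3²) = √2332.17 = 48.293

min=[-22.200,-12.800,6.500] max=[11.000,20.400,17.800] diag=48.293


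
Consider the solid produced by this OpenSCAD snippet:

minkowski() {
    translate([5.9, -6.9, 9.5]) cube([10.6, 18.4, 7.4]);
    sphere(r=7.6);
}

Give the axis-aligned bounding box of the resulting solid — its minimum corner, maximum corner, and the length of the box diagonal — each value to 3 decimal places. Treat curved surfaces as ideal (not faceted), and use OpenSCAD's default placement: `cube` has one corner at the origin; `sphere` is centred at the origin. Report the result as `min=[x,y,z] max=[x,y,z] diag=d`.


min=[-1.700,-14.500,1.900] max=[24.100,19.100,24.500] diag=48.014

A = translate([5.9, -6.9, 9.5]) cube([10.6, 18.4, 7.4]) → bbox [5.9,-6.9,9.5] .. [16.5,11.5,16.9]
B = sphere(r=7.6) → bbox [-7.6,-7.6,-7.6] .. [7.6,7.6,7.6]
lo = A.lo+B.lo = [5.9-7.6, -6.9-7.6, 9.5-7.6] = [-1.700,-14.500,1.900]
hi = A.hi+B.hi = [16.5+7.6, 11.5+7.6, 16.9+7.6] = [24.100,19.100,24.500]
diag = √(25.8²+33.6²+22.6²) = √2305.36 = 48.014


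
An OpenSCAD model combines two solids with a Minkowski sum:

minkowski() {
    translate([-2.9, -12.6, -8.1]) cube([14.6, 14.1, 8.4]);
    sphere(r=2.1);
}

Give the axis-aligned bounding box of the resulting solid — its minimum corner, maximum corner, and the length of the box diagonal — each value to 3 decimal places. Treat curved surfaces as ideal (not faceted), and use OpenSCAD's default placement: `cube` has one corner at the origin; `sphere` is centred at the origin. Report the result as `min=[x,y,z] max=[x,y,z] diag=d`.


A = translate([-2.9, -12.6, -8.1]) cube([14.6, 14.1, 8.4]) → bbox [-2.9,-12.6,-8.1] .. [11.7,1.5,0.3]
B = sphere(r=2.1) → bbox [-2.1,-2.1,-2.1] .. [2.1,2.1,2.1]
lo = A.lo+B.lo = [-2.9-2.1, -12.6-2.1, -8.1-2.1] = [-5.000,-14.700,-10.200]
hi = A.hi+B.hi = [11.7+2.1, 1.5+2.1, 0.3+2.1] = [13.800,3.600,2.400]
diag = √(18.8²+18.3²+12.6²) = √847.09 = 29.105

min=[-5.000,-14.700,-10.200] max=[13.800,3.600,2.400] diag=29.105


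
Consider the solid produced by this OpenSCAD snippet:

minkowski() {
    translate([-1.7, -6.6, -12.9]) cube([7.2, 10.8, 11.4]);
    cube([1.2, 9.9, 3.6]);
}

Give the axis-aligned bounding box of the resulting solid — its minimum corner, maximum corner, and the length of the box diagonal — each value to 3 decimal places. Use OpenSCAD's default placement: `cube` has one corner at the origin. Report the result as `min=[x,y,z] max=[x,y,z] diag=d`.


A = translate([-1.7, -6.6, -12.9]) cube([7.2, 10.8, 11.4]) → bbox [-1.7,-6.6,-12.9] .. [5.5,4.2,-1.5]
B = cube([1.2, 9.9, 3.6]) → bbox [0,0,0] .. [1.2,9.9,3.6]
lo = A.lo+B.lo = [-1.7+0, -6.6+0, -12.9+0] = [-1.700,-6.600,-12.900]
hi = A.hi+B.hi = [5.5+1.2, 4.2+9.9, -1.5+3.6] = [6.700,14.100,2.100]
diag = √(8.4²+20.7²+15²) = √724.05 = 26.908

min=[-1.700,-6.600,-12.900] max=[6.700,14.100,2.100] diag=26.908


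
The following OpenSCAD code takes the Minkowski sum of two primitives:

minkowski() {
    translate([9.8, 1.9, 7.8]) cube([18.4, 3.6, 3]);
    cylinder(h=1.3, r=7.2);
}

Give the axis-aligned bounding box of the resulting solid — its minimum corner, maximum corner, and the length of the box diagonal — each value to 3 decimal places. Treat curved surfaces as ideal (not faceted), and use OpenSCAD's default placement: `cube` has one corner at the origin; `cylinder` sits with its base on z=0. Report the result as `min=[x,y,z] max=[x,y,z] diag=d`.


min=[2.600,-5.300,7.800] max=[35.400,12.700,12.100] diag=37.661

A = translate([9.8, 1.9, 7.8]) cube([18.4, 3.6, 3]) → bbox [9.8,1.9,7.8] .. [28.2,5.5,10.8]
B = cylinder(h=1.3, r=7.2) → bbox [-7.2,-7.2,0] .. [7.2,7.2,1.3]
lo = A.lo+B.lo = [9.8-7.2, 1.9-7.2, 7.8+0] = [2.600,-5.300,7.800]
hi = A.hi+B.hi = [28.2+7.2, 5.5+7.2, 10.8+1.3] = [35.400,12.700,12.100]
diag = √(32.8²+18²+4.3²) = √1418.33 = 37.661


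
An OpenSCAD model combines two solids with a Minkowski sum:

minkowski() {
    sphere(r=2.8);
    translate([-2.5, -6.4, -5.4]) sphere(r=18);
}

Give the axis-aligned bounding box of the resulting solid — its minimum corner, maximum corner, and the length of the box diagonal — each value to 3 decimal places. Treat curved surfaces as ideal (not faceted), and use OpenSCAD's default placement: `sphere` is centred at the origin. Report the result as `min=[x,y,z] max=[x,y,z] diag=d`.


min=[-23.300,-27.200,-26.200] max=[18.300,14.400,15.400] diag=72.053

A = translate([-2.5, -6.4, -5.4]) sphere(r=18) → bbox [-20.5,-24.4,-23.4] .. [15.5,11.6,12.6]
B = sphere(r=2.8) → bbox [-2.8,-2.8,-2.8] .. [2.8,2.8,2.8]
lo = A.lo+B.lo = [-20.5-2.8, -24.4-2.8, -23.4-2.8] = [-23.300,-27.200,-26.200]
hi = A.hi+B.hi = [15.5+2.8, 11.6+2.8, 12.6+2.8] = [18.300,14.400,15.400]
diag = √(41.6²+41.6²+41.6²) = √5191.68 = 72.053


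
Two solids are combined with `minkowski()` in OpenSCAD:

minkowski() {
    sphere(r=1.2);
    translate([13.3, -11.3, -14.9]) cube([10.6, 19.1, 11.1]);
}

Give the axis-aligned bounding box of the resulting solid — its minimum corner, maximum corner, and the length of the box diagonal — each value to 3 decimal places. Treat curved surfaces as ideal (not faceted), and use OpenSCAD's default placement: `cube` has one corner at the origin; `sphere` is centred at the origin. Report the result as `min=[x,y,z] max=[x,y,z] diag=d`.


A = translate([13.3, -11.3, -14.9]) cube([10.6, 19.1, 11.1]) → bbox [13.3,-11.3,-14.9] .. [23.9,7.8,-3.8]
B = sphere(r=1.2) → bbox [-1.2,-1.2,-1.2] .. [1.2,1.2,1.2]
lo = A.lo+B.lo = [13.3-1.2, -11.3-1.2, -14.9-1.2] = [12.100,-12.500,-16.100]
hi = A.hi+B.hi = [23.9+1.2, 7.8+1.2, -3.8+1.2] = [25.100,9.000,-2.600]
diag = √(13²+21.5²+13.5²) = √813.5 = 28.522

min=[12.100,-12.500,-16.100] max=[25.100,9.000,-2.600] diag=28.522


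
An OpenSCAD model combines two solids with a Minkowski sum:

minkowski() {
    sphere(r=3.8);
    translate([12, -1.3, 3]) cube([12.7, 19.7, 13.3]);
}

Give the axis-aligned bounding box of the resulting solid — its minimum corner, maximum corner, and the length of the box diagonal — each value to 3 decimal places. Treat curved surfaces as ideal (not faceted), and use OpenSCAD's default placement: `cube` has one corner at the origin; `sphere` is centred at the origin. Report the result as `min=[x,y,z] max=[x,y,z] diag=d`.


min=[8.200,-5.100,-0.800] max=[28.500,22.200,20.100] diag=39.927

A = translate([12, -1.3, 3]) cube([12.7, 19.7, 13.3]) → bbox [12,-1.3,3] .. [24.7,18.4,16.3]
B = sphere(r=3.8) → bbox [-3.8,-3.8,-3.8] .. [3.8,3.8,3.8]
lo = A.lo+B.lo = [12-3.8, -1.3-3.8, 3-3.8] = [8.200,-5.100,-0.800]
hi = A.hi+B.hi = [24.7+3.8, 18.4+3.8, 16.3+3.8] = [28.500,22.200,20.100]
diag = √(20.3²+27.3²+20.9²) = √1594.19 = 39.927


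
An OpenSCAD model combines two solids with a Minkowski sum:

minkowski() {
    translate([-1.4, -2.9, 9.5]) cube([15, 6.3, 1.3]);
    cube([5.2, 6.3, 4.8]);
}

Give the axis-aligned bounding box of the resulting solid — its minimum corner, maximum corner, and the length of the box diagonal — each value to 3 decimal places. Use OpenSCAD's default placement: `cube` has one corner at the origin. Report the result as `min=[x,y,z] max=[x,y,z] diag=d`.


A = translate([-1.4, -2.9, 9.5]) cube([15, 6.3, 1.3]) → bbox [-1.4,-2.9,9.5] .. [13.6,3.4,10.8]
B = cube([5.2, 6.3, 4.8]) → bbox [0,0,0] .. [5.2,6.3,4.8]
lo = A.lo+B.lo = [-1.4+0, -2.9+0, 9.5+0] = [-1.400,-2.900,9.500]
hi = A.hi+B.hi = [13.6+5.2, 3.4+6.3, 10.8+4.8] = [18.800,9.700,15.600]
diag = √(20.2²+12.6²+6.1²) = √604.01 = 24.577

min=[-1.400,-2.900,9.500] max=[18.800,9.700,15.600] diag=24.577


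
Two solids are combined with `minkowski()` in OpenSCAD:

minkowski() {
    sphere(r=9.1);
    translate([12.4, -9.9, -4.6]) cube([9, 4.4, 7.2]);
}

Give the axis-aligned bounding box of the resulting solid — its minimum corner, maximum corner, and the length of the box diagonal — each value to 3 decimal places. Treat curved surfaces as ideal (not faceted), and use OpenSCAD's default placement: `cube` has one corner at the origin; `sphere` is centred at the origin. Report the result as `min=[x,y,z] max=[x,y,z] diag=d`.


min=[3.300,-19.000,-13.700] max=[30.500,3.600,11.700] diag=43.540

A = translate([12.4, -9.9, -4.6]) cube([9, 4.4, 7.2]) → bbox [12.4,-9.9,-4.6] .. [21.4,-5.5,2.6]
B = sphere(r=9.1) → bbox [-9.1,-9.1,-9.1] .. [9.1,9.1,9.1]
lo = A.lo+B.lo = [12.4-9.1, -9.9-9.1, -4.6-9.1] = [3.300,-19.000,-13.700]
hi = A.hi+B.hi = [21.4+9.1, -5.5+9.1, 2.6+9.1] = [30.500,3.600,11.700]
diag = √(27.2²+22.6²+25.4²) = √1895.76 = 43.540


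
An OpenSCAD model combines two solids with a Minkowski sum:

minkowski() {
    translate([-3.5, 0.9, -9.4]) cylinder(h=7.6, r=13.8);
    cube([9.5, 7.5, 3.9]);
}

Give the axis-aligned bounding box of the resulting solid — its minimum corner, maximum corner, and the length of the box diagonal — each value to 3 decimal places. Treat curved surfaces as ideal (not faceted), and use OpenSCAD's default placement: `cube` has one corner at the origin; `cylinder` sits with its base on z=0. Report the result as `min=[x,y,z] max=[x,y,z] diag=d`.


A = translate([-3.5, 0.9, -9.4]) cylinder(h=7.6, r=13.8) → bbox [-17.3,-12.9,-9.4] .. [10.3,14.7,-1.8]
B = cube([9.5, 7.5, 3.9]) → bbox [0,0,0] .. [9.5,7.5,3.9]
lo = A.lo+B.lo = [-17.3+0, -12.9+0, -9.4+0] = [-17.300,-12.900,-9.400]
hi = A.hi+B.hi = [10.3+9.5, 14.7+7.5, -1.8+3.9] = [19.800,22.200,2.100]
diag = √(37.1²+35.1²+11.5²) = √2740.67 = 52.351

min=[-17.300,-12.900,-9.400] max=[19.800,22.200,2.100] diag=52.351


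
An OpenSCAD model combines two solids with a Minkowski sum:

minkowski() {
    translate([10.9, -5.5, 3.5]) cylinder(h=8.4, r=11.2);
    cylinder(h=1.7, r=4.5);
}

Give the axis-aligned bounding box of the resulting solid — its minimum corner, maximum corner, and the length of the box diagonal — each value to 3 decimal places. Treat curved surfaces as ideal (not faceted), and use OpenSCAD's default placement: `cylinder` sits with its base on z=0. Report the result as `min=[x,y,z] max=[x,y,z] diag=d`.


A = translate([10.9, -5.5, 3.5]) cylinder(h=8.4, r=11.2) → bbox [-0.3,-16.7,3.5] .. [22.1,5.7,11.9]
B = cylinder(h=1.7, r=4.5) → bbox [-4.5,-4.5,0] .. [4.5,4.5,1.7]
lo = A.lo+B.lo = [-0.3-4.5, -16.7-4.5, 3.5+0] = [-4.800,-21.200,3.500]
hi = A.hi+B.hi = [22.1+4.5, 5.7+4.5, 11.9+1.7] = [26.600,10.200,13.600]
diag = √(31.4²+31.4²+10.1²) = √2073.93 = 45.540

min=[-4.800,-21.200,3.500] max=[26.600,10.200,13.600] diag=45.540


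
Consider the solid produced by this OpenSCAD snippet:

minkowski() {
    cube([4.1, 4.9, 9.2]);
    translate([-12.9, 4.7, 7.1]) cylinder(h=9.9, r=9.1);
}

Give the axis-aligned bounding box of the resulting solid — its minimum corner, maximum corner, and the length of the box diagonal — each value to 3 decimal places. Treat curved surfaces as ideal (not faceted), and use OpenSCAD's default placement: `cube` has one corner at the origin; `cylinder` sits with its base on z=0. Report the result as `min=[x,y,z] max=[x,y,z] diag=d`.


min=[-22.000,-4.400,7.100] max=[0.300,18.700,26.200] diag=37.359

A = translate([-12.9, 4.7, 7.1]) cylinder(h=9.9, r=9.1) → bbox [-22,-4.4,7.1] .. [-3.8,13.8,17]
B = cube([4.1, 4.9, 9.2]) → bbox [0,0,0] .. [4.1,4.9,9.2]
lo = A.lo+B.lo = [-22+0, -4.4+0, 7.1+0] = [-22.000,-4.400,7.100]
hi = A.hi+B.hi = [-3.8+4.1, 13.8+4.9, 17+9.2] = [0.300,18.700,26.200]
diag = √(22.3²+23.1²+19.1²) = √1395.71 = 37.359


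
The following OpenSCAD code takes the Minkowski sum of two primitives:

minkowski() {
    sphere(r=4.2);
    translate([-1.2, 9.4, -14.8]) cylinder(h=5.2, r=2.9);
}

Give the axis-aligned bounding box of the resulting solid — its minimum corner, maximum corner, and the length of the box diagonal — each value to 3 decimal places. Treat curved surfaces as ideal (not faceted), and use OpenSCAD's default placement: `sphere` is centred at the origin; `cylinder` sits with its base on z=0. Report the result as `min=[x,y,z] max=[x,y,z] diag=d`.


A = translate([-1.2, 9.4, -14.8]) cylinder(h=5.2, r=2.9) → bbox [-4.1,6.5,-14.8] .. [1.7,12.3,-9.6]
B = sphere(r=4.2) → bbox [-4.2,-4.2,-4.2] .. [4.2,4.2,4.2]
lo = A.lo+B.lo = [-4.1-4.2, 6.5-4.2, -14.8-4.2] = [-8.300,2.300,-19.000]
hi = A.hi+B.hi = [1.7+4.2, 12.3+4.2, -9.6+4.2] = [5.900,16.500,-5.400]
diag = √(14.2²+14.2²+13.6²) = √588.24 = 24.254

min=[-8.300,2.300,-19.000] max=[5.900,16.500,-5.400] diag=24.254


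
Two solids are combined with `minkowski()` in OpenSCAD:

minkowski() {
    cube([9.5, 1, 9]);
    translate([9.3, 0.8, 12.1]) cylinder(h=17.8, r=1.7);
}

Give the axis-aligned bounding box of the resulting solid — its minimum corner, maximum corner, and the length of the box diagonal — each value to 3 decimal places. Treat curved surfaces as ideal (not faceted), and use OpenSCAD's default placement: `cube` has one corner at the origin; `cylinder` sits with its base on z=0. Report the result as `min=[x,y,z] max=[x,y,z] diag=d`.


A = translate([9.3, 0.8, 12.1]) cylinder(h=17.8, r=1.7) → bbox [7.6,-0.9,12.1] .. [11,2.5,29.9]
B = cube([9.5, 1, 9]) → bbox [0,0,0] .. [9.5,1,9]
lo = A.lo+B.lo = [7.6+0, -0.9+0, 12.1+0] = [7.600,-0.900,12.100]
hi = A.hi+B.hi = [11+9.5, 2.5+1, 29.9+9] = [20.500,3.500,38.900]
diag = √(12.9²+4.4²+26.8²) = √904.01 = 30.067

min=[7.600,-0.900,12.100] max=[20.500,3.500,38.900] diag=30.067


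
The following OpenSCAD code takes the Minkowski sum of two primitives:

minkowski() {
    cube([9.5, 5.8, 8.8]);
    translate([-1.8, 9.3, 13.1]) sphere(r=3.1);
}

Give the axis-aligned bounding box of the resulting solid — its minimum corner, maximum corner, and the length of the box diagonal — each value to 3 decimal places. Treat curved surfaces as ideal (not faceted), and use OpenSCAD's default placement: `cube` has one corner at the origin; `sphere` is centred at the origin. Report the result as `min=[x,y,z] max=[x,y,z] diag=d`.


min=[-4.900,6.200,10.000] max=[10.800,18.200,25.000] diag=24.809

A = translate([-1.8, 9.3, 13.1]) sphere(r=3.1) → bbox [-4.9,6.2,10] .. [1.3,12.4,16.2]
B = cube([9.5, 5.8, 8.8]) → bbox [0,0,0] .. [9.5,5.8,8.8]
lo = A.lo+B.lo = [-4.9+0, 6.2+0, 10+0] = [-4.900,6.200,10.000]
hi = A.hi+B.hi = [1.3+9.5, 12.4+5.8, 16.2+8.8] = [10.800,18.200,25.000]
diag = √(15.7²+12²+15²) = √615.49 = 24.809


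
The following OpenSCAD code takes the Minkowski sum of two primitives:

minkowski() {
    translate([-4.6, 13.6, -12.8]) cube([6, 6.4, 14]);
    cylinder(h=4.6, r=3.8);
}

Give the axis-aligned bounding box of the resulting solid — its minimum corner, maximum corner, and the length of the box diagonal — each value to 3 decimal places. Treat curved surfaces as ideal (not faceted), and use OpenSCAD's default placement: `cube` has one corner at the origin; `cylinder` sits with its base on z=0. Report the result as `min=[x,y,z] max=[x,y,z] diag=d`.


A = translate([-4.6, 13.6, -12.8]) cube([6, 6.4, 14]) → bbox [-4.6,13.6,-12.8] .. [1.4,20,1.2]
B = cylinder(h=4.6, r=3.8) → bbox [-3.8,-3.8,0] .. [3.8,3.8,4.6]
lo = A.lo+B.lo = [-4.6-3.8, 13.6-3.8, -12.8+0] = [-8.400,9.800,-12.800]
hi = A.hi+B.hi = [1.4+3.8, 20+3.8, 1.2+4.6] = [5.200,23.800,5.800]
diag = √(13.6²+14²+18.6²) = √726.92 = 26.961

min=[-8.400,9.800,-12.800] max=[5.200,23.800,5.800] diag=26.961


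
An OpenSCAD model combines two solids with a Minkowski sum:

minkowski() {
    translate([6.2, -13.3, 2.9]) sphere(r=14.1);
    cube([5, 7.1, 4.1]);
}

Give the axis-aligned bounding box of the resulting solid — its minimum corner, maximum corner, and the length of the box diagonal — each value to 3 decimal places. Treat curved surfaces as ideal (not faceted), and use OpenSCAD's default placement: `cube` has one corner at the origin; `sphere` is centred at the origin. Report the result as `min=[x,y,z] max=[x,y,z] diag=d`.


min=[-7.900,-27.400,-11.200] max=[25.300,7.900,21.100] diag=58.238

A = translate([6.2, -13.3, 2.9]) sphere(r=14.1) → bbox [-7.9,-27.4,-11.2] .. [20.3,0.8,17]
B = cube([5, 7.1, 4.1]) → bbox [0,0,0] .. [5,7.1,4.1]
lo = A.lo+B.lo = [-7.9+0, -27.4+0, -11.2+0] = [-7.900,-27.400,-11.200]
hi = A.hi+B.hi = [20.3+5, 0.8+7.1, 17+4.1] = [25.300,7.900,21.100]
diag = √(33.2²+35.3²+32.3²) = √3391.62 = 58.238


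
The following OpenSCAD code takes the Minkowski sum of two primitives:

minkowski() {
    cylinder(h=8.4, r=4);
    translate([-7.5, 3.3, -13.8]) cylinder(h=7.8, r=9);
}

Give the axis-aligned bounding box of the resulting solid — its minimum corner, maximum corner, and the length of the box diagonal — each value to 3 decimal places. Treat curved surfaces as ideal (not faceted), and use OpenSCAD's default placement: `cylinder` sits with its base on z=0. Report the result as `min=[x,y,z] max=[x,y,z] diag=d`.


min=[-20.500,-9.700,-13.800] max=[5.500,16.300,2.400] diag=40.180

A = translate([-7.5, 3.3, -13.8]) cylinder(h=7.8, r=9) → bbox [-16.5,-5.7,-13.8] .. [1.5,12.3,-6]
B = cylinder(h=8.4, r=4) → bbox [-4,-4,0] .. [4,4,8.4]
lo = A.lo+B.lo = [-16.5-4, -5.7-4, -13.8+0] = [-20.500,-9.700,-13.800]
hi = A.hi+B.hi = [1.5+4, 12.3+4, -6+8.4] = [5.500,16.300,2.400]
diag = √(26²+26²+16.2²) = √1614.44 = 40.180


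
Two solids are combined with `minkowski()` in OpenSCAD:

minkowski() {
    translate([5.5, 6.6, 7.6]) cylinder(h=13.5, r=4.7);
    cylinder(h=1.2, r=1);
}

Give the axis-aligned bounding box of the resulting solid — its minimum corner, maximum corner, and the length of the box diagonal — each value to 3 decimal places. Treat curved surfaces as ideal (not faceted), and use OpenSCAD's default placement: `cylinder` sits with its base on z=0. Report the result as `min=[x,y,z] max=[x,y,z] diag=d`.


min=[-0.200,0.900,7.600] max=[11.200,12.300,22.300] diag=21.818

A = translate([5.5, 6.6, 7.6]) cylinder(h=13.5, r=4.7) → bbox [0.8,1.9,7.6] .. [10.2,11.3,21.1]
B = cylinder(h=1.2, r=1) → bbox [-1,-1,0] .. [1,1,1.2]
lo = A.lo+B.lo = [0.8-1, 1.9-1, 7.6+0] = [-0.200,0.900,7.600]
hi = A.hi+B.hi = [10.2+1, 11.3+1, 21.1+1.2] = [11.200,12.300,22.300]
diag = √(11.4²+11.4²+14.7²) = √476.01 = 21.818


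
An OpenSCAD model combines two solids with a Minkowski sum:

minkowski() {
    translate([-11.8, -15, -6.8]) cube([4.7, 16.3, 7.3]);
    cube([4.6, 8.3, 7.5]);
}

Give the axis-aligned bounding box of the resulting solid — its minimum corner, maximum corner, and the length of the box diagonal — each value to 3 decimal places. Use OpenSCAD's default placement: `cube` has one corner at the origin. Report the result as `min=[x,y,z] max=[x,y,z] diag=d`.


A = translate([-11.8, -15, -6.8]) cube([4.7, 16.3, 7.3]) → bbox [-11.8,-15,-6.8] .. [-7.1,1.3,0.5]
B = cube([4.6, 8.3, 7.5]) → bbox [0,0,0] .. [4.6,8.3,7.5]
lo = A.lo+B.lo = [-11.8+0, -15+0, -6.8+0] = [-11.800,-15.000,-6.800]
hi = A.hi+B.hi = [-7.1+4.6, 1.3+8.3, 0.5+7.5] = [-2.500,9.600,8.000]
diag = √(9.3²+24.6²+14.8²) = √910.69 = 30.178

min=[-11.800,-15.000,-6.800] max=[-2.500,9.600,8.000] diag=30.178


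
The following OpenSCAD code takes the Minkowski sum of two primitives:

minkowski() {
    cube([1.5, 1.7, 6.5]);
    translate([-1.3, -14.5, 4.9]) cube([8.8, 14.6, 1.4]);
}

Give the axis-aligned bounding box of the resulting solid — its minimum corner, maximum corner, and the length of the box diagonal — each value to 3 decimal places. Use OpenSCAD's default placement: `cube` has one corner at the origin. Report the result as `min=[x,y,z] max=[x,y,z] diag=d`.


min=[-1.300,-14.500,4.900] max=[9.000,1.800,12.800] diag=20.837

A = translate([-1.3, -14.5, 4.9]) cube([8.8, 14.6, 1.4]) → bbox [-1.3,-14.5,4.9] .. [7.5,0.1,6.3]
B = cube([1.5, 1.7, 6.5]) → bbox [0,0,0] .. [1.5,1.7,6.5]
lo = A.lo+B.lo = [-1.3+0, -14.5+0, 4.9+0] = [-1.300,-14.500,4.900]
hi = A.hi+B.hi = [7.5+1.5, 0.1+1.7, 6.3+6.5] = [9.000,1.800,12.800]
diag = √(10.3²+16.3²+7.9²) = √434.19 = 20.837


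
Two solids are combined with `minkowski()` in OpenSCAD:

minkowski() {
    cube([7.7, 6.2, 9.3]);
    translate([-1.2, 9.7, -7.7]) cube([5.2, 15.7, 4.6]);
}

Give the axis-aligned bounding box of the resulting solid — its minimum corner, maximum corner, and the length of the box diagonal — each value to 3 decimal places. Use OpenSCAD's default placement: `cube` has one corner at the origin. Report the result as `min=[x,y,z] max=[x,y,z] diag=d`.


A = translate([-1.2, 9.7, -7.7]) cube([5.2, 15.7, 4.6]) → bbox [-1.2,9.7,-7.7] .. [4,25.4,-3.1]
B = cube([7.7, 6.2, 9.3]) → bbox [0,0,0] .. [7.7,6.2,9.3]
lo = A.lo+B.lo = [-1.2+0, 9.7+0, -7.7+0] = [-1.200,9.700,-7.700]
hi = A.hi+B.hi = [4+7.7, 25.4+6.2, -3.1+9.3] = [11.700,31.600,6.200]
diag = √(12.9²+21.9²+13.9²) = √839.23 = 28.969

min=[-1.200,9.700,-7.700] max=[11.700,31.600,6.200] diag=28.969


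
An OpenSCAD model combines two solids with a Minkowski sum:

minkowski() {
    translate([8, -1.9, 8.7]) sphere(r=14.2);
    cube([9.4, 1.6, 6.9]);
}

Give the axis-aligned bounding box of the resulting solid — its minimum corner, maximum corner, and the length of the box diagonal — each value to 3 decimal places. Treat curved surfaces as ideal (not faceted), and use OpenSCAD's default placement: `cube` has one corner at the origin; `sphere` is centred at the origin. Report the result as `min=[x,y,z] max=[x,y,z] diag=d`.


min=[-6.200,-16.100,-5.500] max=[31.600,13.900,29.800] diag=59.791

A = translate([8, -1.9, 8.7]) sphere(r=14.2) → bbox [-6.2,-16.1,-5.5] .. [22.2,12.3,22.9]
B = cube([9.4, 1.6, 6.9]) → bbox [0,0,0] .. [9.4,1.6,6.9]
lo = A.lo+B.lo = [-6.2+0, -16.1+0, -5.5+0] = [-6.200,-16.100,-5.500]
hi = A.hi+B.hi = [22.2+9.4, 12.3+1.6, 22.9+6.9] = [31.600,13.900,29.800]
diag = √(37.8²+30²+35.3²) = √3574.93 = 59.791


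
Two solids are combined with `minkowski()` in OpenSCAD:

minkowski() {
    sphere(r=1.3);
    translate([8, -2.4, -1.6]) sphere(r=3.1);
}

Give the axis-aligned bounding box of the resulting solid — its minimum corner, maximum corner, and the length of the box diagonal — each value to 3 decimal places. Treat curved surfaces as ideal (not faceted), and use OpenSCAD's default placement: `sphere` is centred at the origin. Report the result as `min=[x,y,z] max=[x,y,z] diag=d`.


min=[3.600,-6.800,-6.000] max=[12.400,2.000,2.800] diag=15.242

A = translate([8, -2.4, -1.6]) sphere(r=3.1) → bbox [4.9,-5.5,-4.7] .. [11.1,0.7,1.5]
B = sphere(r=1.3) → bbox [-1.3,-1.3,-1.3] .. [1.3,1.3,1.3]
lo = A.lo+B.lo = [4.9-1.3, -5.5-1.3, -4.7-1.3] = [3.600,-6.800,-6.000]
hi = A.hi+B.hi = [11.1+1.3, 0.7+1.3, 1.5+1.3] = [12.400,2.000,2.800]
diag = √(8.8²+8.8²+8.8²) = √232.32 = 15.242


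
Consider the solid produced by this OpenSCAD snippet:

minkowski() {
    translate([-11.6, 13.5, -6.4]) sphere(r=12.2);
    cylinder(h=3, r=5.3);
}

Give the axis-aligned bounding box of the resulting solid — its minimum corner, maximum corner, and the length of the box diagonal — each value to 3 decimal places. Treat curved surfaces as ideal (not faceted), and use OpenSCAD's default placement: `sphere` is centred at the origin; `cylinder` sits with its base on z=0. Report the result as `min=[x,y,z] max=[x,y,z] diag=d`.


min=[-29.100,-4.000,-18.600] max=[5.900,31.000,8.800] diag=56.575

A = translate([-11.6, 13.5, -6.4]) sphere(r=12.2) → bbox [-23.8,1.3,-18.6] .. [0.6,25.7,5.8]
B = cylinder(h=3, r=5.3) → bbox [-5.3,-5.3,0] .. [5.3,5.3,3]
lo = A.lo+B.lo = [-23.8-5.3, 1.3-5.3, -18.6+0] = [-29.100,-4.000,-18.600]
hi = A.hi+B.hi = [0.6+5.3, 25.7+5.3, 5.8+3] = [5.900,31.000,8.800]
diag = √(35²+35²+27.4²) = √3200.76 = 56.575


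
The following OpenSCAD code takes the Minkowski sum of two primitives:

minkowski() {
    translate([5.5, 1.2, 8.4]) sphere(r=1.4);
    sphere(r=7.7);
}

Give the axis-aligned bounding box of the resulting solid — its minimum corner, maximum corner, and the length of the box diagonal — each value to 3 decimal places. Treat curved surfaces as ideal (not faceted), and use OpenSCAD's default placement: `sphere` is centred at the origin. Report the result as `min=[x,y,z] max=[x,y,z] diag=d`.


min=[-3.600,-7.900,-0.700] max=[14.600,10.300,17.500] diag=31.523

A = translate([5.5, 1.2, 8.4]) sphere(r=1.4) → bbox [4.1,-0.2,7] .. [6.9,2.6,9.8]
B = sphere(r=7.7) → bbox [-7.7,-7.7,-7.7] .. [7.7,7.7,7.7]
lo = A.lo+B.lo = [4.1-7.7, -0.2-7.7, 7-7.7] = [-3.600,-7.900,-0.700]
hi = A.hi+B.hi = [6.9+7.7, 2.6+7.7, 9.8+7.7] = [14.600,10.300,17.500]
diag = √(18.2²+18.2²+18.2²) = √993.72 = 31.523
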